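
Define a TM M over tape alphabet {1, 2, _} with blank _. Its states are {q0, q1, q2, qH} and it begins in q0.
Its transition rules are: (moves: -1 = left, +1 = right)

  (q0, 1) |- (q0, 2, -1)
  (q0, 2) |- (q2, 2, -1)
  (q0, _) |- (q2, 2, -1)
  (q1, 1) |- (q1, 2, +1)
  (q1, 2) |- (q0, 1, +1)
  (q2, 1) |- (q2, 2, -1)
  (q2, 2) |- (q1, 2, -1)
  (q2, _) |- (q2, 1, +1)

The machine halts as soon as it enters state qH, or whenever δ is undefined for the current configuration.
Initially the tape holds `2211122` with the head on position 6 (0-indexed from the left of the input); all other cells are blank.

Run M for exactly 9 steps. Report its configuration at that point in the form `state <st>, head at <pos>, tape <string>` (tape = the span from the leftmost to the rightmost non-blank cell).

state q0, head at 5, tape 2212122

q0 | 221112[2]   read 2 → write 2, move -1, go to q2
q2 | 22111[2]2   read 2 → write 2, move -1, go to q1
q1 | 2211[1]22   read 1 → write 2, move +1, go to q1
q1 | 22112[2]2   read 2 → write 1, move +1, go to q0
q0 | 221121[2]   read 2 → write 2, move -1, go to q2
q2 | 22112[1]2   read 1 → write 2, move -1, go to q2
q2 | 2211[2]22   read 2 → write 2, move -1, go to q1
q1 | 221[1]222   read 1 → write 2, move +1, go to q1
q1 | 2212[2]22   read 2 → write 1, move +1, go to q0
q0 | 22121[2]2
After 9 steps: state q0, head at 5, tape 2212122.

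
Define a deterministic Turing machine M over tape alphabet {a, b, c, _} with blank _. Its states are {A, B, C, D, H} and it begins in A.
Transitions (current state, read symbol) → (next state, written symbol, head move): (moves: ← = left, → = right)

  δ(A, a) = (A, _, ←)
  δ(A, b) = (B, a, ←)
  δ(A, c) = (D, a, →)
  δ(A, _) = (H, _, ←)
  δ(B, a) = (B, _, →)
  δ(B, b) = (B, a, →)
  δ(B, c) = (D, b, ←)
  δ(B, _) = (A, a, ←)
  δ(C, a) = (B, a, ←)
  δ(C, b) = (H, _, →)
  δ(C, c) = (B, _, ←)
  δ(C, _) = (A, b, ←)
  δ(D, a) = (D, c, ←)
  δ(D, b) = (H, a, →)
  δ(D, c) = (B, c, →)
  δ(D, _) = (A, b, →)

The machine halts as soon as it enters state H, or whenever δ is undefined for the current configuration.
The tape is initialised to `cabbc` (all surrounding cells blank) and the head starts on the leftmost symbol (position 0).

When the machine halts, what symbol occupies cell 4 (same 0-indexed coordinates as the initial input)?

_

state=A head=0 tape=_[c]abbc_   (A,c)→(D,a,→)
state=D head=1 tape=_a[a]bbc_   (D,a)→(D,c,←)
state=D head=0 tape=_[a]cbbc_   (D,a)→(D,c,←)
state=D head=-1 tape=[_]ccbbc_   (D,_)→(A,b,→)
state=A head=0 tape=b[c]cbbc_   (A,c)→(D,a,→)
state=D head=1 tape=ba[c]bbc_   (D,c)→(B,c,→)
state=B head=2 tape=bac[b]bc_   (B,b)→(B,a,→)
state=B head=3 tape=baca[b]c_   (B,b)→(B,a,→)
state=B head=4 tape=bacaa[c]_   (B,c)→(D,b,←)
state=D head=3 tape=baca[a]b_   (D,a)→(D,c,←)
state=D head=2 tape=bac[a]cb_   (D,a)→(D,c,←)
state=D head=1 tape=ba[c]ccb_   (D,c)→(B,c,→)
state=B head=2 tape=bac[c]cb_   (B,c)→(D,b,←)
state=D head=1 tape=ba[c]bcb_   (D,c)→(B,c,→)
state=B head=2 tape=bac[b]cb_   (B,b)→(B,a,→)
state=B head=3 tape=baca[c]b_   (B,c)→(D,b,←)
state=D head=2 tape=bac[a]bb_   (D,a)→(D,c,←)
state=D head=1 tape=ba[c]cbb_   (D,c)→(B,c,→)
state=B head=2 tape=bac[c]bb_   (B,c)→(D,b,←)
state=D head=1 tape=ba[c]bbb_   (D,c)→(B,c,→)
state=B head=2 tape=bac[b]bb_   (B,b)→(B,a,→)
state=B head=3 tape=baca[b]b_   (B,b)→(B,a,→)
state=B head=4 tape=bacaa[b]_   (B,b)→(B,a,→)
state=B head=5 tape=bacaaa[_]   (B,_)→(A,a,←)
state=A head=4 tape=bacaa[a]a   (A,a)→(A,_,←)
state=A head=3 tape=baca[a]_a   (A,a)→(A,_,←)
state=A head=2 tape=bac[a]__a   (A,a)→(A,_,←)
state=A head=1 tape=ba[c]___a   (A,c)→(D,a,→)
state=D head=2 tape=baa[_]__a   (D,_)→(A,b,→)
state=A head=3 tape=baab[_]_a   (A,_)→(H,_,←)
state=H head=2 tape=baa[b]__a
Cell 4 holds _ when M halts.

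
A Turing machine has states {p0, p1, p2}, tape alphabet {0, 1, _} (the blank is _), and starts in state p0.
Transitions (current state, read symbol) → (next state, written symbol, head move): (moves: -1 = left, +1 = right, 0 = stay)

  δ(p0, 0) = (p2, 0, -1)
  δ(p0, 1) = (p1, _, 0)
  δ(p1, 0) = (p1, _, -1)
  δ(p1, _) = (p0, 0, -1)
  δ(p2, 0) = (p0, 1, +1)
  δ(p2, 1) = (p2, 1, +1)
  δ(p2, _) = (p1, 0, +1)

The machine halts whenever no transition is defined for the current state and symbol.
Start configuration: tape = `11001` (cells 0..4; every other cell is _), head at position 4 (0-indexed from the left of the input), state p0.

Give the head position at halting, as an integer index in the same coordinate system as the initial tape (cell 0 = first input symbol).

p0 | 1100[1]_   read 1 → write _, move 0, go to p1
p1 | 1100[_]_   read _ → write 0, move -1, go to p0
p0 | 110[0]0_   read 0 → write 0, move -1, go to p2
p2 | 11[0]00_   read 0 → write 1, move +1, go to p0
p0 | 111[0]0_   read 0 → write 0, move -1, go to p2
p2 | 11[1]00_   read 1 → write 1, move +1, go to p2
p2 | 111[0]0_   read 0 → write 1, move +1, go to p0
p0 | 1111[0]_   read 0 → write 0, move -1, go to p2
p2 | 111[1]0_   read 1 → write 1, move +1, go to p2
p2 | 1111[0]_   read 0 → write 1, move +1, go to p0
p0 | 11111[_]
At halt the head is at cell 5.

5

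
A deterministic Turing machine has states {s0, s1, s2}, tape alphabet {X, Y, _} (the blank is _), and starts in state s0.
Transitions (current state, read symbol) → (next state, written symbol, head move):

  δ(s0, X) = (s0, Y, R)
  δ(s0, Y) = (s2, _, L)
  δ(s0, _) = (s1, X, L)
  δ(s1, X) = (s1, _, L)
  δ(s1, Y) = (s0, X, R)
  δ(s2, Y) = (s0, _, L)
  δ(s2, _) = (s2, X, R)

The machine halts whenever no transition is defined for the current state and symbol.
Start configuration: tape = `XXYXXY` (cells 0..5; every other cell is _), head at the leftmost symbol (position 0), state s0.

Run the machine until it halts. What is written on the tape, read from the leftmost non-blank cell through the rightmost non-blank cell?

s0 | _[X]XYXXY   read X → write Y, move R, go to s0
s0 | _Y[X]YXXY   read X → write Y, move R, go to s0
s0 | _YY[Y]XXY   read Y → write _, move L, go to s2
s2 | _Y[Y]_XXY   read Y → write _, move L, go to s0
s0 | _[Y]__XXY   read Y → write _, move L, go to s2
s2 | [_]___XXY   read _ → write X, move R, go to s2
s2 | X[_]__XXY   read _ → write X, move R, go to s2
s2 | XX[_]_XXY   read _ → write X, move R, go to s2
s2 | XXX[_]XXY   read _ → write X, move R, go to s2
s2 | XXXX[X]XY
The non-blank tape span at halt is XXXXXXY.

XXXXXXY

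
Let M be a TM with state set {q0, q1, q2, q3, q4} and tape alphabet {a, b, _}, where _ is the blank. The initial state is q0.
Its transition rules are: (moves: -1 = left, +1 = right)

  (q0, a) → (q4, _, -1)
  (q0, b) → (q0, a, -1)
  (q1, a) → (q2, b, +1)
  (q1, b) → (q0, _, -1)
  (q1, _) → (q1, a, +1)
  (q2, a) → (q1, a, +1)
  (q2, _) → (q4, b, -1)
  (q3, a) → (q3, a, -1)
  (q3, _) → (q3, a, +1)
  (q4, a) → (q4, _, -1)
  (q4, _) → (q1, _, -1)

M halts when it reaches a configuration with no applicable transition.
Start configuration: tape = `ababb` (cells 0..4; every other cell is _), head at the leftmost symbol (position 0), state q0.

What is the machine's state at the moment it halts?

q2

state=q0 head=0 tape=____[a]babb   (q0,a)→(q4,_,-1)
state=q4 head=-1 tape=___[_]_babb   (q4,_)→(q1,_,-1)
state=q1 head=-2 tape=__[_]__babb   (q1,_)→(q1,a,+1)
state=q1 head=-1 tape=__a[_]_babb   (q1,_)→(q1,a,+1)
state=q1 head=0 tape=__aa[_]babb   (q1,_)→(q1,a,+1)
state=q1 head=1 tape=__aaa[b]abb   (q1,b)→(q0,_,-1)
state=q0 head=0 tape=__aa[a]_abb   (q0,a)→(q4,_,-1)
state=q4 head=-1 tape=__a[a]__abb   (q4,a)→(q4,_,-1)
state=q4 head=-2 tape=__[a]___abb   (q4,a)→(q4,_,-1)
state=q4 head=-3 tape=_[_]____abb   (q4,_)→(q1,_,-1)
state=q1 head=-4 tape=[_]_____abb   (q1,_)→(q1,a,+1)
state=q1 head=-3 tape=a[_]____abb   (q1,_)→(q1,a,+1)
state=q1 head=-2 tape=aa[_]___abb   (q1,_)→(q1,a,+1)
state=q1 head=-1 tape=aaa[_]__abb   (q1,_)→(q1,a,+1)
state=q1 head=0 tape=aaaa[_]_abb   (q1,_)→(q1,a,+1)
state=q1 head=1 tape=aaaaa[_]abb   (q1,_)→(q1,a,+1)
state=q1 head=2 tape=aaaaaa[a]bb   (q1,a)→(q2,b,+1)
state=q2 head=3 tape=aaaaaab[b]b
No transition is defined for (q2, b); M halts in state q2.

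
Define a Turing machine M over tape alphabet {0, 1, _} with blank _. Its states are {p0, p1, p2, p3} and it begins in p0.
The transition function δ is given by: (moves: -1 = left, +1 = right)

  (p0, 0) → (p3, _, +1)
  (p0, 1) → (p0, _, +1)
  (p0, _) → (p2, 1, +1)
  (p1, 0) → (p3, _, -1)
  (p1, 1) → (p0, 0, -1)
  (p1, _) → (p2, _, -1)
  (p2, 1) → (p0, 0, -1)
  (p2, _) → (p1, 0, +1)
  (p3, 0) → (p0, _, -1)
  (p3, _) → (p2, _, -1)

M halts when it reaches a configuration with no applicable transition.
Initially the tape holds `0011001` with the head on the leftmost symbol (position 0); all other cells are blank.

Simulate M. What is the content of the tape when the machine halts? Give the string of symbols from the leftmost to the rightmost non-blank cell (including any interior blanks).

state=p0 head=0 tape=[0]011001_   (p0,0)→(p3,_,+1)
state=p3 head=1 tape=_[0]11001_   (p3,0)→(p0,_,-1)
state=p0 head=0 tape=[_]_11001_   (p0,_)→(p2,1,+1)
state=p2 head=1 tape=1[_]11001_   (p2,_)→(p1,0,+1)
state=p1 head=2 tape=10[1]1001_   (p1,1)→(p0,0,-1)
state=p0 head=1 tape=1[0]01001_   (p0,0)→(p3,_,+1)
state=p3 head=2 tape=1_[0]1001_   (p3,0)→(p0,_,-1)
state=p0 head=1 tape=1[_]_1001_   (p0,_)→(p2,1,+1)
state=p2 head=2 tape=11[_]1001_   (p2,_)→(p1,0,+1)
state=p1 head=3 tape=110[1]001_   (p1,1)→(p0,0,-1)
state=p0 head=2 tape=11[0]0001_   (p0,0)→(p3,_,+1)
state=p3 head=3 tape=11_[0]001_   (p3,0)→(p0,_,-1)
state=p0 head=2 tape=11[_]_001_   (p0,_)→(p2,1,+1)
state=p2 head=3 tape=111[_]001_   (p2,_)→(p1,0,+1)
state=p1 head=4 tape=1110[0]01_   (p1,0)→(p3,_,-1)
state=p3 head=3 tape=111[0]_01_   (p3,0)→(p0,_,-1)
state=p0 head=2 tape=11[1]__01_   (p0,1)→(p0,_,+1)
state=p0 head=3 tape=11_[_]_01_   (p0,_)→(p2,1,+1)
state=p2 head=4 tape=11_1[_]01_   (p2,_)→(p1,0,+1)
state=p1 head=5 tape=11_10[0]1_   (p1,0)→(p3,_,-1)
state=p3 head=4 tape=11_1[0]_1_   (p3,0)→(p0,_,-1)
state=p0 head=3 tape=11_[1]__1_   (p0,1)→(p0,_,+1)
state=p0 head=4 tape=11__[_]_1_   (p0,_)→(p2,1,+1)
state=p2 head=5 tape=11__1[_]1_   (p2,_)→(p1,0,+1)
state=p1 head=6 tape=11__10[1]_   (p1,1)→(p0,0,-1)
state=p0 head=5 tape=11__1[0]0_   (p0,0)→(p3,_,+1)
state=p3 head=6 tape=11__1_[0]_   (p3,0)→(p0,_,-1)
state=p0 head=5 tape=11__1[_]__   (p0,_)→(p2,1,+1)
state=p2 head=6 tape=11__11[_]_   (p2,_)→(p1,0,+1)
state=p1 head=7 tape=11__110[_]   (p1,_)→(p2,_,-1)
state=p2 head=6 tape=11__11[0]_
The non-blank tape span at halt is 11__110.

11__110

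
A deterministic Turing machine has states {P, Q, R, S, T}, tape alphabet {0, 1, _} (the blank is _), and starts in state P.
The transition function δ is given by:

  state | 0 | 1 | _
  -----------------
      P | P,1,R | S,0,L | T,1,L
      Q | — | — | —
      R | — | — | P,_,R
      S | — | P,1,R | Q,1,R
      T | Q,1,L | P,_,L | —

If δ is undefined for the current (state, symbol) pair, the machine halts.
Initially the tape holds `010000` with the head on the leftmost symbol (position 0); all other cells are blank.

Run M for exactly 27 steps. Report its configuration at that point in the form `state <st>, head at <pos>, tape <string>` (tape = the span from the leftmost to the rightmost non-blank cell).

P | [0]10000_   read 0 → write 1, move R, go to P
P | 1[1]0000_   read 1 → write 0, move L, go to S
S | [1]00000_   read 1 → write 1, move R, go to P
P | 1[0]0000_   read 0 → write 1, move R, go to P
P | 11[0]000_   read 0 → write 1, move R, go to P
P | 111[0]00_   read 0 → write 1, move R, go to P
P | 1111[0]0_   read 0 → write 1, move R, go to P
P | 11111[0]_   read 0 → write 1, move R, go to P
P | 111111[_]   read _ → write 1, move L, go to T
T | 11111[1]1   read 1 → write _, move L, go to P
P | 1111[1]_1   read 1 → write 0, move L, go to S
S | 111[1]0_1   read 1 → write 1, move R, go to P
P | 1111[0]_1   read 0 → write 1, move R, go to P
P | 11111[_]1   read _ → write 1, move L, go to T
T | 1111[1]11   read 1 → write _, move L, go to P
P | 111[1]_11   read 1 → write 0, move L, go to S
S | 11[1]0_11   read 1 → write 1, move R, go to P
P | 111[0]_11   read 0 → write 1, move R, go to P
P | 1111[_]11   read _ → write 1, move L, go to T
T | 111[1]111   read 1 → write _, move L, go to P
P | 11[1]_111   read 1 → write 0, move L, go to S
S | 1[1]0_111   read 1 → write 1, move R, go to P
P | 11[0]_111   read 0 → write 1, move R, go to P
P | 111[_]111   read _ → write 1, move L, go to T
T | 11[1]1111   read 1 → write _, move L, go to P
P | 1[1]_1111   read 1 → write 0, move L, go to S
S | [1]0_1111   read 1 → write 1, move R, go to P
P | 1[0]_1111
After 27 steps: state P, head at 1, tape 10_1111.

state P, head at 1, tape 10_1111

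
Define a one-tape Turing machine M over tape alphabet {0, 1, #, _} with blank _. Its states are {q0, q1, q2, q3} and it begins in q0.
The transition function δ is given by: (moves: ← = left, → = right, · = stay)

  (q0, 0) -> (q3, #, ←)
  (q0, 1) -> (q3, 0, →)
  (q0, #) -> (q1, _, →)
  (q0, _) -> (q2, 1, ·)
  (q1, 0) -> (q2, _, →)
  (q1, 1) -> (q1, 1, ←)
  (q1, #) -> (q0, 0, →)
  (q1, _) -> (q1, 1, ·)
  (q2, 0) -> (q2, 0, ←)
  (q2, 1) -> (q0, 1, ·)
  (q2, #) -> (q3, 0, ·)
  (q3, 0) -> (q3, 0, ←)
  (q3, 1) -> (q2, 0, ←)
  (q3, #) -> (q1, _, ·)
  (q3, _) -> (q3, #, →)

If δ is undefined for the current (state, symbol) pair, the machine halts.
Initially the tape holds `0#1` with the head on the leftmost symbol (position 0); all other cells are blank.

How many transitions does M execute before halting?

q0 | _[0]#1   read 0 → write #, move ←, go to q3
q3 | [_]##1   read _ → write #, move →, go to q3
q3 | #[#]#1   read # → write _, move ·, go to q1
q1 | #[_]#1   read _ → write 1, move ·, go to q1
q1 | #[1]#1   read 1 → write 1, move ←, go to q1
q1 | [#]1#1   read # → write 0, move →, go to q0
q0 | 0[1]#1   read 1 → write 0, move →, go to q3
q3 | 00[#]1   read # → write _, move ·, go to q1
q1 | 00[_]1   read _ → write 1, move ·, go to q1
q1 | 00[1]1   read 1 → write 1, move ←, go to q1
q1 | 0[0]11   read 0 → write _, move →, go to q2
q2 | 0_[1]1   read 1 → write 1, move ·, go to q0
q0 | 0_[1]1   read 1 → write 0, move →, go to q3
q3 | 0_0[1]   read 1 → write 0, move ←, go to q2
q2 | 0_[0]0   read 0 → write 0, move ←, go to q2
q2 | 0[_]00
M halts after 15 transitions.

15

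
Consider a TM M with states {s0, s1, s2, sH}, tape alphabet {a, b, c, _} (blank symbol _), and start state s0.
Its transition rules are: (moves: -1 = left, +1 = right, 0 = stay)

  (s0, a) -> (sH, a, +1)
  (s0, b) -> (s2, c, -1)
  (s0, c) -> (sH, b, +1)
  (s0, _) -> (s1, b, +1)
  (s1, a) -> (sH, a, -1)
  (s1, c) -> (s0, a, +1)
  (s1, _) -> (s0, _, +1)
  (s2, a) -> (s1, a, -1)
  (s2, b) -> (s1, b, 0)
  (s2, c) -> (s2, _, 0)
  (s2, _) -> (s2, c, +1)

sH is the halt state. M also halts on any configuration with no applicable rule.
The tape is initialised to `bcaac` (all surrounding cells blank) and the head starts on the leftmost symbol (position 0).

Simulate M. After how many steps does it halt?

state=s0 head=0 tape=_[b]caac   (s0,b)→(s2,c,-1)
state=s2 head=-1 tape=[_]ccaac   (s2,_)→(s2,c,+1)
state=s2 head=0 tape=c[c]caac   (s2,c)→(s2,_,0)
state=s2 head=0 tape=c[_]caac   (s2,_)→(s2,c,+1)
state=s2 head=1 tape=cc[c]aac   (s2,c)→(s2,_,0)
state=s2 head=1 tape=cc[_]aac   (s2,_)→(s2,c,+1)
state=s2 head=2 tape=ccc[a]ac   (s2,a)→(s1,a,-1)
state=s1 head=1 tape=cc[c]aac   (s1,c)→(s0,a,+1)
state=s0 head=2 tape=cca[a]ac   (s0,a)→(sH,a,+1)
state=sH head=3 tape=ccaa[a]c
M halts after 9 transitions.

9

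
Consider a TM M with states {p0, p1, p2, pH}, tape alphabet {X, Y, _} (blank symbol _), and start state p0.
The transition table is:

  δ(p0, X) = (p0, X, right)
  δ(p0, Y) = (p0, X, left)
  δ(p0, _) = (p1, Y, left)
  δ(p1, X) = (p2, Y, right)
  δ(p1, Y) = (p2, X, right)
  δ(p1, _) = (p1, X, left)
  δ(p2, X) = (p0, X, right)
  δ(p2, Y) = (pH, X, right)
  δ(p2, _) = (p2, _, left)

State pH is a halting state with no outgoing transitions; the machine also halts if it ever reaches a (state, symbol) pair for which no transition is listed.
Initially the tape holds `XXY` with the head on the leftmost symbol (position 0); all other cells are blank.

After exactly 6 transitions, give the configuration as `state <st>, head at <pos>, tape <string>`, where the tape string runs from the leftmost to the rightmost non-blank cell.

state p1, head at 2, tape XXXY

state=p0 head=0 tape=[X]XY_   (p0,X)→(p0,X,right)
state=p0 head=1 tape=X[X]Y_   (p0,X)→(p0,X,right)
state=p0 head=2 tape=XX[Y]_   (p0,Y)→(p0,X,left)
state=p0 head=1 tape=X[X]X_   (p0,X)→(p0,X,right)
state=p0 head=2 tape=XX[X]_   (p0,X)→(p0,X,right)
state=p0 head=3 tape=XXX[_]   (p0,_)→(p1,Y,left)
state=p1 head=2 tape=XX[X]Y
After 6 steps: state p1, head at 2, tape XXXY.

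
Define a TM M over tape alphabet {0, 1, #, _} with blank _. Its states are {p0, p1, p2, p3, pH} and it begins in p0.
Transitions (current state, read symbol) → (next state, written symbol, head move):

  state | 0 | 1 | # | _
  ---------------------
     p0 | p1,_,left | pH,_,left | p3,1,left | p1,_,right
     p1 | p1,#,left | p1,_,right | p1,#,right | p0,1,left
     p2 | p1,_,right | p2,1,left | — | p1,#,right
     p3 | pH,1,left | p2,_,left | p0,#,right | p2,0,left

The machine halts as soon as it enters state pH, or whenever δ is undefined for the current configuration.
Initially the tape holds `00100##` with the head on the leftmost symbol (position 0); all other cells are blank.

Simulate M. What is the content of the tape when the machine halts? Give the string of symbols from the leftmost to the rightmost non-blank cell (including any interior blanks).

state=p0 head=0 tape=__[0]0100##_   (p0,0)→(p1,_,left)
state=p1 head=-1 tape=_[_]_0100##_   (p1,_)→(p0,1,left)
state=p0 head=-2 tape=[_]1_0100##_   (p0,_)→(p1,_,right)
state=p1 head=-1 tape=_[1]_0100##_   (p1,1)→(p1,_,right)
state=p1 head=0 tape=__[_]0100##_   (p1,_)→(p0,1,left)
state=p0 head=-1 tape=_[_]10100##_   (p0,_)→(p1,_,right)
state=p1 head=0 tape=__[1]0100##_   (p1,1)→(p1,_,right)
state=p1 head=1 tape=___[0]100##_   (p1,0)→(p1,#,left)
state=p1 head=0 tape=__[_]#100##_   (p1,_)→(p0,1,left)
state=p0 head=-1 tape=_[_]1#100##_   (p0,_)→(p1,_,right)
state=p1 head=0 tape=__[1]#100##_   (p1,1)→(p1,_,right)
state=p1 head=1 tape=___[#]100##_   (p1,#)→(p1,#,right)
state=p1 head=2 tape=___#[1]00##_   (p1,1)→(p1,_,right)
state=p1 head=3 tape=___#_[0]0##_   (p1,0)→(p1,#,left)
state=p1 head=2 tape=___#[_]#0##_   (p1,_)→(p0,1,left)
state=p0 head=1 tape=___[#]1#0##_   (p0,#)→(p3,1,left)
state=p3 head=0 tape=__[_]11#0##_   (p3,_)→(p2,0,left)
state=p2 head=-1 tape=_[_]011#0##_   (p2,_)→(p1,#,right)
state=p1 head=0 tape=_#[0]11#0##_   (p1,0)→(p1,#,left)
state=p1 head=-1 tape=_[#]#11#0##_   (p1,#)→(p1,#,right)
state=p1 head=0 tape=_#[#]11#0##_   (p1,#)→(p1,#,right)
state=p1 head=1 tape=_##[1]1#0##_   (p1,1)→(p1,_,right)
state=p1 head=2 tape=_##_[1]#0##_   (p1,1)→(p1,_,right)
state=p1 head=3 tape=_##__[#]0##_   (p1,#)→(p1,#,right)
state=p1 head=4 tape=_##__#[0]##_   (p1,0)→(p1,#,left)
state=p1 head=3 tape=_##__[#]###_   (p1,#)→(p1,#,right)
state=p1 head=4 tape=_##__#[#]##_   (p1,#)→(p1,#,right)
state=p1 head=5 tape=_##__##[#]#_   (p1,#)→(p1,#,right)
state=p1 head=6 tape=_##__###[#]_   (p1,#)→(p1,#,right)
state=p1 head=7 tape=_##__####[_]   (p1,_)→(p0,1,left)
state=p0 head=6 tape=_##__###[#]1   (p0,#)→(p3,1,left)
state=p3 head=5 tape=_##__##[#]11   (p3,#)→(p0,#,right)
state=p0 head=6 tape=_##__###[1]1   (p0,1)→(pH,_,left)
state=pH head=5 tape=_##__##[#]_1
The non-blank tape span at halt is ##__###_1.

##__###_1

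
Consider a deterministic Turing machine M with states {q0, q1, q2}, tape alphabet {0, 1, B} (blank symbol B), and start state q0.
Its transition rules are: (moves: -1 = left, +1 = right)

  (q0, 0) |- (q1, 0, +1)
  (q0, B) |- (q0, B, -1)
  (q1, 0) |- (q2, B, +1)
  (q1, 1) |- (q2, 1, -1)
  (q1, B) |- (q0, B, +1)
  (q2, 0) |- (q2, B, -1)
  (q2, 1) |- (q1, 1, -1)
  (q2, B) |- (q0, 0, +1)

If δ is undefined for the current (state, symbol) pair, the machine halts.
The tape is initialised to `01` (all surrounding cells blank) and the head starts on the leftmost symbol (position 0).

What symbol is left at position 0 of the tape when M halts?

q0 | B[0]1   read 0 → write 0, move +1, go to q1
q1 | B0[1]   read 1 → write 1, move -1, go to q2
q2 | B[0]1   read 0 → write B, move -1, go to q2
q2 | [B]B1   read B → write 0, move +1, go to q0
q0 | 0[B]1   read B → write B, move -1, go to q0
q0 | [0]B1   read 0 → write 0, move +1, go to q1
q1 | 0[B]1   read B → write B, move +1, go to q0
q0 | 0B[1]
Cell 0 holds B when M halts.

B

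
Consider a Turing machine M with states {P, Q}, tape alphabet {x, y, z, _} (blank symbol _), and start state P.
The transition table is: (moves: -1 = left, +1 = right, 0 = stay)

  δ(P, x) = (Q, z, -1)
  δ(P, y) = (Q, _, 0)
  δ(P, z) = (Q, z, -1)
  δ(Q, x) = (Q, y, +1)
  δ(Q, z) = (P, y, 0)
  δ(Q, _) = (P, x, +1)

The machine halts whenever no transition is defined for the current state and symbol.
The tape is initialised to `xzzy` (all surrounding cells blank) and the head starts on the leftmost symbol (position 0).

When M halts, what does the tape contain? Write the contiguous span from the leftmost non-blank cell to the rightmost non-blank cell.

yyyxx

state=P head=0 tape=_[x]zzy_   (P,x)→(Q,z,-1)
state=Q head=-1 tape=[_]zzzy_   (Q,_)→(P,x,+1)
state=P head=0 tape=x[z]zzy_   (P,z)→(Q,z,-1)
state=Q head=-1 tape=[x]zzzy_   (Q,x)→(Q,y,+1)
state=Q head=0 tape=y[z]zzy_   (Q,z)→(P,y,0)
state=P head=0 tape=y[y]zzy_   (P,y)→(Q,_,0)
state=Q head=0 tape=y[_]zzy_   (Q,_)→(P,x,+1)
state=P head=1 tape=yx[z]zy_   (P,z)→(Q,z,-1)
state=Q head=0 tape=y[x]zzy_   (Q,x)→(Q,y,+1)
state=Q head=1 tape=yy[z]zy_   (Q,z)→(P,y,0)
state=P head=1 tape=yy[y]zy_   (P,y)→(Q,_,0)
state=Q head=1 tape=yy[_]zy_   (Q,_)→(P,x,+1)
state=P head=2 tape=yyx[z]y_   (P,z)→(Q,z,-1)
state=Q head=1 tape=yy[x]zy_   (Q,x)→(Q,y,+1)
state=Q head=2 tape=yyy[z]y_   (Q,z)→(P,y,0)
state=P head=2 tape=yyy[y]y_   (P,y)→(Q,_,0)
state=Q head=2 tape=yyy[_]y_   (Q,_)→(P,x,+1)
state=P head=3 tape=yyyx[y]_   (P,y)→(Q,_,0)
state=Q head=3 tape=yyyx[_]_   (Q,_)→(P,x,+1)
state=P head=4 tape=yyyxx[_]
The non-blank tape span at halt is yyyxx.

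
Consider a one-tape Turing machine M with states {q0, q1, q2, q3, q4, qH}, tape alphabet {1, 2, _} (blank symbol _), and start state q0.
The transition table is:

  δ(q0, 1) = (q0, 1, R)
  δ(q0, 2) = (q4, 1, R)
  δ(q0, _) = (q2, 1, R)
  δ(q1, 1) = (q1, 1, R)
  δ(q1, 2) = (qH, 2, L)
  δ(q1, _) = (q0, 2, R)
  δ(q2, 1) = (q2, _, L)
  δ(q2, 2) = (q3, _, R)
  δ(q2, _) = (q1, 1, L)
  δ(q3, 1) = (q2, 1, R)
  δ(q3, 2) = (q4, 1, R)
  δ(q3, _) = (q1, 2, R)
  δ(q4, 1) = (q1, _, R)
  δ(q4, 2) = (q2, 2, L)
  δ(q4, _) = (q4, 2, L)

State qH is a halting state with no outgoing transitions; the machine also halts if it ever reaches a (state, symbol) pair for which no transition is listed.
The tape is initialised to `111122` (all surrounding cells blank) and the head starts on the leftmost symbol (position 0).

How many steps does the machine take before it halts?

24

state=q0 head=0 tape=__[1]11122   (q0,1)→(q0,1,R)
state=q0 head=1 tape=__1[1]1122   (q0,1)→(q0,1,R)
state=q0 head=2 tape=__11[1]122   (q0,1)→(q0,1,R)
state=q0 head=3 tape=__111[1]22   (q0,1)→(q0,1,R)
state=q0 head=4 tape=__1111[2]2   (q0,2)→(q4,1,R)
state=q4 head=5 tape=__11111[2]   (q4,2)→(q2,2,L)
state=q2 head=4 tape=__1111[1]2   (q2,1)→(q2,_,L)
state=q2 head=3 tape=__111[1]_2   (q2,1)→(q2,_,L)
state=q2 head=2 tape=__11[1]__2   (q2,1)→(q2,_,L)
state=q2 head=1 tape=__1[1]___2   (q2,1)→(q2,_,L)
state=q2 head=0 tape=__[1]____2   (q2,1)→(q2,_,L)
state=q2 head=-1 tape=_[_]_____2   (q2,_)→(q1,1,L)
state=q1 head=-2 tape=[_]1_____2   (q1,_)→(q0,2,R)
state=q0 head=-1 tape=2[1]_____2   (q0,1)→(q0,1,R)
state=q0 head=0 tape=21[_]____2   (q0,_)→(q2,1,R)
state=q2 head=1 tape=211[_]___2   (q2,_)→(q1,1,L)
state=q1 head=0 tape=21[1]1___2   (q1,1)→(q1,1,R)
state=q1 head=1 tape=211[1]___2   (q1,1)→(q1,1,R)
state=q1 head=2 tape=2111[_]__2   (q1,_)→(q0,2,R)
state=q0 head=3 tape=21112[_]_2   (q0,_)→(q2,1,R)
state=q2 head=4 tape=211121[_]2   (q2,_)→(q1,1,L)
state=q1 head=3 tape=21112[1]12   (q1,1)→(q1,1,R)
state=q1 head=4 tape=211121[1]2   (q1,1)→(q1,1,R)
state=q1 head=5 tape=2111211[2]   (q1,2)→(qH,2,L)
state=qH head=4 tape=211121[1]2
M halts after 24 transitions.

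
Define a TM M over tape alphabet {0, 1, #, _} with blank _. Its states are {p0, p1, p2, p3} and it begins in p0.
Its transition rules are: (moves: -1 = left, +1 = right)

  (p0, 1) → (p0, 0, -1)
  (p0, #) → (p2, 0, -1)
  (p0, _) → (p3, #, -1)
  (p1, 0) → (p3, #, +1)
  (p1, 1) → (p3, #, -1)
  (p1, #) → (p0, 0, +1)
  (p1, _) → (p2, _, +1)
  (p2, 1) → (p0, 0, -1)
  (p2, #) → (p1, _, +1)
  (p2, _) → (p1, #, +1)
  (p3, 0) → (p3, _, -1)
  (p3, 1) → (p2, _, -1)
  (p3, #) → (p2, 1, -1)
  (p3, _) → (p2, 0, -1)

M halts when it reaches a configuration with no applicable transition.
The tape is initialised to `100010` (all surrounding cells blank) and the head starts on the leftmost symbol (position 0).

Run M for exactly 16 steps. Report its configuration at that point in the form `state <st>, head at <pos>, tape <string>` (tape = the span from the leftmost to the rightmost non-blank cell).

state p1, head at -2, tape #0#000010

p0 | ___[1]00010   read 1 → write 0, move -1, go to p0
p0 | __[_]000010   read _ → write #, move -1, go to p3
p3 | _[_]#000010   read _ → write 0, move -1, go to p2
p2 | [_]0#000010   read _ → write #, move +1, go to p1
p1 | #[0]#000010   read 0 → write #, move +1, go to p3
p3 | ##[#]000010   read # → write 1, move -1, go to p2
p2 | #[#]1000010   read # → write _, move +1, go to p1
p1 | #_[1]000010   read 1 → write #, move -1, go to p3
p3 | #[_]#000010   read _ → write 0, move -1, go to p2
p2 | [#]0#000010   read # → write _, move +1, go to p1
p1 | _[0]#000010   read 0 → write #, move +1, go to p3
p3 | _#[#]000010   read # → write 1, move -1, go to p2
p2 | _[#]1000010   read # → write _, move +1, go to p1
p1 | __[1]000010   read 1 → write #, move -1, go to p3
p3 | _[_]#000010   read _ → write 0, move -1, go to p2
p2 | [_]0#000010   read _ → write #, move +1, go to p1
p1 | #[0]#000010
After 16 steps: state p1, head at -2, tape #0#000010.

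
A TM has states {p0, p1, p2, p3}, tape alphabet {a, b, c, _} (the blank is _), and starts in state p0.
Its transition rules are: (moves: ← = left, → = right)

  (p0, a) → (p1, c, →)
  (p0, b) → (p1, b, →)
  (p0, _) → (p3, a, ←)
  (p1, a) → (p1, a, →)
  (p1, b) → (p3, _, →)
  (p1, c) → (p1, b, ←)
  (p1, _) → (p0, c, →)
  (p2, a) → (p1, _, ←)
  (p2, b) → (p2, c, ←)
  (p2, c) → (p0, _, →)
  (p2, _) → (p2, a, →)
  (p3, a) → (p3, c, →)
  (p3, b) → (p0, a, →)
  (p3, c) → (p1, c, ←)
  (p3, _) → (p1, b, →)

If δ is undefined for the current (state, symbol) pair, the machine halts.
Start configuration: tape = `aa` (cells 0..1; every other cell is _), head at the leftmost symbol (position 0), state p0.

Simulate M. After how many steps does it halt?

p0 | [a]a_____   read a → write c, move →, go to p1
p1 | c[a]_____   read a → write a, move →, go to p1
p1 | ca[_]____   read _ → write c, move →, go to p0
p0 | cac[_]___   read _ → write a, move ←, go to p3
p3 | ca[c]a___   read c → write c, move ←, go to p1
p1 | c[a]ca___   read a → write a, move →, go to p1
p1 | ca[c]a___   read c → write b, move ←, go to p1
p1 | c[a]ba___   read a → write a, move →, go to p1
p1 | ca[b]a___   read b → write _, move →, go to p3
p3 | ca_[a]___   read a → write c, move →, go to p3
p3 | ca_c[_]__   read _ → write b, move →, go to p1
p1 | ca_cb[_]_   read _ → write c, move →, go to p0
p0 | ca_cbc[_]   read _ → write a, move ←, go to p3
p3 | ca_cb[c]a   read c → write c, move ←, go to p1
p1 | ca_c[b]ca   read b → write _, move →, go to p3
p3 | ca_c_[c]a   read c → write c, move ←, go to p1
p1 | ca_c[_]ca   read _ → write c, move →, go to p0
p0 | ca_cc[c]a
M halts after 17 transitions.

17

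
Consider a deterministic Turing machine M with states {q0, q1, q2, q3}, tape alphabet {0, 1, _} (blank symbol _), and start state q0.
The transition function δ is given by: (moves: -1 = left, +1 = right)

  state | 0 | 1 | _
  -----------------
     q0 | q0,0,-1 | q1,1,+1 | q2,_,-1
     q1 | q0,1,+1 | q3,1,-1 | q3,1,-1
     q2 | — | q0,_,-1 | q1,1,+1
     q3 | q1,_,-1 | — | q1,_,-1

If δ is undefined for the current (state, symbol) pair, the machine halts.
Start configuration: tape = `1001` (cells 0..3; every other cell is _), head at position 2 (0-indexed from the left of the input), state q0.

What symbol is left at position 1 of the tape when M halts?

1

q0 | 10[0]1_   read 0 → write 0, move -1, go to q0
q0 | 1[0]01_   read 0 → write 0, move -1, go to q0
q0 | [1]001_   read 1 → write 1, move +1, go to q1
q1 | 1[0]01_   read 0 → write 1, move +1, go to q0
q0 | 11[0]1_   read 0 → write 0, move -1, go to q0
q0 | 1[1]01_   read 1 → write 1, move +1, go to q1
q1 | 11[0]1_   read 0 → write 1, move +1, go to q0
q0 | 111[1]_   read 1 → write 1, move +1, go to q1
q1 | 1111[_]   read _ → write 1, move -1, go to q3
q3 | 111[1]1
Cell 1 holds 1 when M halts.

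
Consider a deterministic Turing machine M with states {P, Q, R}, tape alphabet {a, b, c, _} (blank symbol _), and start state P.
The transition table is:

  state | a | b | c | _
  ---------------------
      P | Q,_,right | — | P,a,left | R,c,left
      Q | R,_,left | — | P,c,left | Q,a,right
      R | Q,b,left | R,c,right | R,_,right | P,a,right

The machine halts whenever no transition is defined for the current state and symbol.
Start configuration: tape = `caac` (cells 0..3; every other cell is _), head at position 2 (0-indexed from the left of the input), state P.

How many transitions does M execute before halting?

state=P head=2 tape=___ca[a]c   (P,a)→(Q,_,right)
state=Q head=3 tape=___ca_[c]   (Q,c)→(P,c,left)
state=P head=2 tape=___ca[_]c   (P,_)→(R,c,left)
state=R head=1 tape=___c[a]cc   (R,a)→(Q,b,left)
state=Q head=0 tape=___[c]bcc   (Q,c)→(P,c,left)
state=P head=-1 tape=__[_]cbcc   (P,_)→(R,c,left)
state=R head=-2 tape=_[_]ccbcc   (R,_)→(P,a,right)
state=P head=-1 tape=_a[c]cbcc   (P,c)→(P,a,left)
state=P head=-2 tape=_[a]acbcc   (P,a)→(Q,_,right)
state=Q head=-1 tape=__[a]cbcc   (Q,a)→(R,_,left)
state=R head=-2 tape=_[_]_cbcc   (R,_)→(P,a,right)
state=P head=-1 tape=_a[_]cbcc   (P,_)→(R,c,left)
state=R head=-2 tape=_[a]ccbcc   (R,a)→(Q,b,left)
state=Q head=-3 tape=[_]bccbcc   (Q,_)→(Q,a,right)
state=Q head=-2 tape=a[b]ccbcc
M halts after 14 transitions.

14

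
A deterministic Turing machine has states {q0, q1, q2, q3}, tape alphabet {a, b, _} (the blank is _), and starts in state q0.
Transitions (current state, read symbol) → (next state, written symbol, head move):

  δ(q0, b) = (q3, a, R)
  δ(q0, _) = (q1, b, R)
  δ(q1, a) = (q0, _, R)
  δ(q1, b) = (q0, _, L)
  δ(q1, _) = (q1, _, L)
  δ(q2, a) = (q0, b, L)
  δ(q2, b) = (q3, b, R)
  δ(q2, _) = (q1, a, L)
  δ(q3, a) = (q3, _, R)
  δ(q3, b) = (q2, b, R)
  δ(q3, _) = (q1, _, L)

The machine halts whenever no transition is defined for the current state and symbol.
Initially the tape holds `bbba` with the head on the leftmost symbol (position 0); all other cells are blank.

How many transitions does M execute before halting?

state=q0 head=0 tape=[b]bba_   (q0,b)→(q3,a,R)
state=q3 head=1 tape=a[b]ba_   (q3,b)→(q2,b,R)
state=q2 head=2 tape=ab[b]a_   (q2,b)→(q3,b,R)
state=q3 head=3 tape=abb[a]_   (q3,a)→(q3,_,R)
state=q3 head=4 tape=abb_[_]   (q3,_)→(q1,_,L)
state=q1 head=3 tape=abb[_]_   (q1,_)→(q1,_,L)
state=q1 head=2 tape=ab[b]__   (q1,b)→(q0,_,L)
state=q0 head=1 tape=a[b]___   (q0,b)→(q3,a,R)
state=q3 head=2 tape=aa[_]__   (q3,_)→(q1,_,L)
state=q1 head=1 tape=a[a]___   (q1,a)→(q0,_,R)
state=q0 head=2 tape=a_[_]__   (q0,_)→(q1,b,R)
state=q1 head=3 tape=a_b[_]_   (q1,_)→(q1,_,L)
state=q1 head=2 tape=a_[b]__   (q1,b)→(q0,_,L)
state=q0 head=1 tape=a[_]___   (q0,_)→(q1,b,R)
state=q1 head=2 tape=ab[_]__   (q1,_)→(q1,_,L)
state=q1 head=1 tape=a[b]___   (q1,b)→(q0,_,L)
state=q0 head=0 tape=[a]____
M halts after 16 transitions.

16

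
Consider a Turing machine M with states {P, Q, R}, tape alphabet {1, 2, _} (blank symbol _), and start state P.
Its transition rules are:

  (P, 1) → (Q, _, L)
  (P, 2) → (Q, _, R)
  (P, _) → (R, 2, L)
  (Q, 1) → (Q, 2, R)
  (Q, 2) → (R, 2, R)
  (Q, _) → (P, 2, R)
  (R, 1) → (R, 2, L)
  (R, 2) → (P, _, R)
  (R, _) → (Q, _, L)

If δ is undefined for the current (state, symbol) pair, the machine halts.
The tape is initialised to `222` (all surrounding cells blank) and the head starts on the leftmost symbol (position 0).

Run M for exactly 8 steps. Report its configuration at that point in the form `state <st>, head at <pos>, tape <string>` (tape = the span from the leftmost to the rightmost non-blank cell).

P | [2]22_   read 2 → write _, move R, go to Q
Q | _[2]2_   read 2 → write 2, move R, go to R
R | _2[2]_   read 2 → write _, move R, go to P
P | _2_[_]   read _ → write 2, move L, go to R
R | _2[_]2   read _ → write _, move L, go to Q
Q | _[2]_2   read 2 → write 2, move R, go to R
R | _2[_]2   read _ → write _, move L, go to Q
Q | _[2]_2   read 2 → write 2, move R, go to R
R | _2[_]2
After 8 steps: state R, head at 2, tape 2_2.

state R, head at 2, tape 2_2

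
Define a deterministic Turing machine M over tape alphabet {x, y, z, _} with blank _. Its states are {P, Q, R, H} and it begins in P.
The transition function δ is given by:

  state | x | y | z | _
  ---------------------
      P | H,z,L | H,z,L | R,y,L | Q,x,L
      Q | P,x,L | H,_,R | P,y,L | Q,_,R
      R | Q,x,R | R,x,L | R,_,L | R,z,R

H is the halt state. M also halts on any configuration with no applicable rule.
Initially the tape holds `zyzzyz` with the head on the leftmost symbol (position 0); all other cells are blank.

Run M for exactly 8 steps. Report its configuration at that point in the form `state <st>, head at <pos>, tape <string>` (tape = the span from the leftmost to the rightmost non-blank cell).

state=P head=0 tape=__[z]yzzyz   (P,z)→(R,y,L)
state=R head=-1 tape=_[_]yyzzyz   (R,_)→(R,z,R)
state=R head=0 tape=_z[y]yzzyz   (R,y)→(R,x,L)
state=R head=-1 tape=_[z]xyzzyz   (R,z)→(R,_,L)
state=R head=-2 tape=[_]_xyzzyz   (R,_)→(R,z,R)
state=R head=-1 tape=z[_]xyzzyz   (R,_)→(R,z,R)
state=R head=0 tape=zz[x]yzzyz   (R,x)→(Q,x,R)
state=Q head=1 tape=zzx[y]zzyz   (Q,y)→(H,_,R)
state=H head=2 tape=zzx_[z]zyz
After 8 steps: state H, head at 2, tape zzx_zzyz.

state H, head at 2, tape zzx_zzyz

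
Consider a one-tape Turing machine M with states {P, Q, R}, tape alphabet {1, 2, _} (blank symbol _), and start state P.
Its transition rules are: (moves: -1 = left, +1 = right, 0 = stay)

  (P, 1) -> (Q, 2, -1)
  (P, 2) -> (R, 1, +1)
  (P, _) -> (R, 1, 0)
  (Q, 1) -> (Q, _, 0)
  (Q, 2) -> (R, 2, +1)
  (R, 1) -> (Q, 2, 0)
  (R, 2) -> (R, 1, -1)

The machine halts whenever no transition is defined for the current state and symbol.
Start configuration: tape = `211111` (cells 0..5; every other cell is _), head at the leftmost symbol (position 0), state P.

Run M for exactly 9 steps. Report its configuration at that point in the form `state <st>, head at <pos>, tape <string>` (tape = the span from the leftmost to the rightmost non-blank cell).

state R, head at 5, tape 122221

P | [2]11111   read 2 → write 1, move +1, go to R
R | 1[1]1111   read 1 → write 2, move 0, go to Q
Q | 1[2]1111   read 2 → write 2, move +1, go to R
R | 12[1]111   read 1 → write 2, move 0, go to Q
Q | 12[2]111   read 2 → write 2, move +1, go to R
R | 122[1]11   read 1 → write 2, move 0, go to Q
Q | 122[2]11   read 2 → write 2, move +1, go to R
R | 1222[1]1   read 1 → write 2, move 0, go to Q
Q | 1222[2]1   read 2 → write 2, move +1, go to R
R | 12222[1]
After 9 steps: state R, head at 5, tape 122221.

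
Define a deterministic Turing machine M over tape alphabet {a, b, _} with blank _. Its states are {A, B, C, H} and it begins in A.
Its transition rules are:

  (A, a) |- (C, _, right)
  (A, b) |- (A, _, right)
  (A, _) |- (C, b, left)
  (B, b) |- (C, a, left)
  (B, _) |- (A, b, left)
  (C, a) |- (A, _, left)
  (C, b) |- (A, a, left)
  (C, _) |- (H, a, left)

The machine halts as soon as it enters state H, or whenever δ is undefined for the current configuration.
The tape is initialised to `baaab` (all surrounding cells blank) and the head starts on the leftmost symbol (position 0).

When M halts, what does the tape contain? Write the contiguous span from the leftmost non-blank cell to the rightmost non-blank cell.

ab_ab

state=A head=0 tape=_[b]aaab   (A,b)→(A,_,right)
state=A head=1 tape=__[a]aab   (A,a)→(C,_,right)
state=C head=2 tape=___[a]ab   (C,a)→(A,_,left)
state=A head=1 tape=__[_]_ab   (A,_)→(C,b,left)
state=C head=0 tape=_[_]b_ab   (C,_)→(H,a,left)
state=H head=-1 tape=[_]ab_ab
The non-blank tape span at halt is ab_ab.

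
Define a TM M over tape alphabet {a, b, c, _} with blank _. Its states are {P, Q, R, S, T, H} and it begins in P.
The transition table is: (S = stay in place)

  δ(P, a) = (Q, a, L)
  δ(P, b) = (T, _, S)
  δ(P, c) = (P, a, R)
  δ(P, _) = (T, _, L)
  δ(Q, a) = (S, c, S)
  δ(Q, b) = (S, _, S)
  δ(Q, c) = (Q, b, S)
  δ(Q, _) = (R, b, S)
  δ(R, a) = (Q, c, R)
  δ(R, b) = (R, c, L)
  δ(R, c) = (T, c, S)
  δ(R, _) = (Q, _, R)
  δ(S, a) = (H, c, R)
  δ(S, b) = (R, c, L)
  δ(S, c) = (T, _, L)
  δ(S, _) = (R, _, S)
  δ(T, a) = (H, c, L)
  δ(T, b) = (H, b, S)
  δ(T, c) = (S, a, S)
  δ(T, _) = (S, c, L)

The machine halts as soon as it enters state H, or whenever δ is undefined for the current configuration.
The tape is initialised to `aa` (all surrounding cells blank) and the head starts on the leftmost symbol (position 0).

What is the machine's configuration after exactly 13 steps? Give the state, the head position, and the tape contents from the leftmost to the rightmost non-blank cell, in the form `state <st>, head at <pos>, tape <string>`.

P | __[a]a   read a → write a, move L, go to Q
Q | _[_]aa   read _ → write b, move S, go to R
R | _[b]aa   read b → write c, move L, go to R
R | [_]caa   read _ → write _, move R, go to Q
Q | _[c]aa   read c → write b, move S, go to Q
Q | _[b]aa   read b → write _, move S, go to S
S | _[_]aa   read _ → write _, move S, go to R
R | _[_]aa   read _ → write _, move R, go to Q
Q | __[a]a   read a → write c, move S, go to S
S | __[c]a   read c → write _, move L, go to T
T | _[_]_a   read _ → write c, move L, go to S
S | [_]c_a   read _ → write _, move S, go to R
R | [_]c_a   read _ → write _, move R, go to Q
Q | _[c]_a
After 13 steps: state Q, head at -1, tape c_a.

state Q, head at -1, tape c_a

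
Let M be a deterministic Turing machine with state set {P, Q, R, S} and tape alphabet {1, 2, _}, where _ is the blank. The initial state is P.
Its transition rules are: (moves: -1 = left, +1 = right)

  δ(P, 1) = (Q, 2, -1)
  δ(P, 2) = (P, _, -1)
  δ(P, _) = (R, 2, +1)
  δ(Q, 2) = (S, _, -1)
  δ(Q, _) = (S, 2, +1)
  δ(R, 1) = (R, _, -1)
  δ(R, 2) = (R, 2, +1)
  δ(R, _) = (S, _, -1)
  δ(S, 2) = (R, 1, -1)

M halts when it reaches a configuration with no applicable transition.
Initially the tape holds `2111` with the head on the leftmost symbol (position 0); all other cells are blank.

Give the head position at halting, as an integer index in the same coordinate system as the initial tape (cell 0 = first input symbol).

state=P head=0 tape=___[2]111   (P,2)→(P,_,-1)
state=P head=-1 tape=__[_]_111   (P,_)→(R,2,+1)
state=R head=0 tape=__2[_]111   (R,_)→(S,_,-1)
state=S head=-1 tape=__[2]_111   (S,2)→(R,1,-1)
state=R head=-2 tape=_[_]1_111   (R,_)→(S,_,-1)
state=S head=-3 tape=[_]_1_111
At halt the head is at cell -3.

-3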